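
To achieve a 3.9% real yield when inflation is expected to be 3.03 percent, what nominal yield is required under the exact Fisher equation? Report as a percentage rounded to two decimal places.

(1 + i) = (1 + r)(1 + π) = 1.03900 × 1.03030 = 1.0704817
i = 1.0704817 − 1, so the required nominal rate is 7.05%.

7.05%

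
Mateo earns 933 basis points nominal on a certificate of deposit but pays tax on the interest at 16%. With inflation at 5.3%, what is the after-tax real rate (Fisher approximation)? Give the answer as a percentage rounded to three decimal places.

After-tax nominal return = 9.33% × (1 − 0.16) = 7.8372%.
r ≈ 7.8372% − 5.3% → 2.537%.

2.537%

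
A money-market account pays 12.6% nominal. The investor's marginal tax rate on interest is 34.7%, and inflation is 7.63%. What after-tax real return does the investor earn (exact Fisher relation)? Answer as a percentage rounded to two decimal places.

0.56%

After-tax nominal return = 12.6% × (1 − 0.347) = 8.2278%.
1 + r = 1.082278 / 1.07630 = 1.005554
After-tax real rate = 1.005554 − 1 → 0.56%.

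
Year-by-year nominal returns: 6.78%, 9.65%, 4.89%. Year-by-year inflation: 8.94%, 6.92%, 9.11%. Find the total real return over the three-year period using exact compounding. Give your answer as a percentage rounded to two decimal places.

Nominal growth factor = 1.0678 × 1.0965 × 1.0489 = 1.228097
Price-level growth factor = 1.0894 × 1.0692 × 1.0911 = 1.270899
Real growth factor = 1.228097 / 1.270899 = 0.966322
Total real return = 0.966322 − 1 → -3.37%.

-3.37%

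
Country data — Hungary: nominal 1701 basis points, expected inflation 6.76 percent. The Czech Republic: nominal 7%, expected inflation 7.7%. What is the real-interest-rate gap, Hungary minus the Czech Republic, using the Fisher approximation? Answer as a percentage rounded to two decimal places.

10.95%

Hungary: 17.01% − 6.76% = 10.250%
The Czech Republic: 7% − 7.7% = -0.700%
Differential = 10.950% → 10.95%.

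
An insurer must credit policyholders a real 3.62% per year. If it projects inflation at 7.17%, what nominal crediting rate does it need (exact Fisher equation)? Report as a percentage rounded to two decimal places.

(1 + i) = (1 + r)(1 + π) = 1.03620 × 1.07170 = 1.11049554
i = 1.11049554 − 1, so the required nominal rate is 11.05%.

11.05%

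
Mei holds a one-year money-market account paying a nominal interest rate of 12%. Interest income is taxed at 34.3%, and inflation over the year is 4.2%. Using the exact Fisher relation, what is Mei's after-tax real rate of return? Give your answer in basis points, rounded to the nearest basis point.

354 basis points

After-tax nominal return = 12% × (1 − 0.343) = 7.8840%.
1 + r = 1.07884 / 1.04200 = 1.035355
After-tax real rate = 1.035355 − 1 → 354 basis points.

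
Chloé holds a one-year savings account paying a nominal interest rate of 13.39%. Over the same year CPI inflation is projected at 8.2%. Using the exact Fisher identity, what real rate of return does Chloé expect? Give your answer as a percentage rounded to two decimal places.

1 + r = 1.13390 / 1.08200 = 1.047967
r = 1.047967 − 1 = 4.7967%, i.e. 4.80%.

4.80%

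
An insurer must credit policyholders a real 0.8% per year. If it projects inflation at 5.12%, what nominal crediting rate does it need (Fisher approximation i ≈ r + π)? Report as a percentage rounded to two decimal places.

5.92%

i ≈ r + π = 0.8% + 5.12% = 5.92%.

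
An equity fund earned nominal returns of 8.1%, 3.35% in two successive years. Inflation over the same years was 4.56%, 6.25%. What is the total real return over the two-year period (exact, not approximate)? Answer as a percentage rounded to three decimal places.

0.564%

Nominal growth factor = 1.0810 × 1.0335 = 1.117214
Price-level growth factor = 1.0456 × 1.0625 = 1.110950
Real growth factor = 1.117214 / 1.110950 = 1.005638
Total real return = 1.005638 − 1 → 0.564%.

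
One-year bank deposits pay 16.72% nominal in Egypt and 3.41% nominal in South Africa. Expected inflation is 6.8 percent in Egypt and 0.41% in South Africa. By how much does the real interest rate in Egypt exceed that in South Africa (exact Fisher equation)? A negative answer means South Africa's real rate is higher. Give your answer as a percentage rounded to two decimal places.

Egypt: (1 + 0.1672)/(1 + 0.0680) − 1 = 9.2884%
South Africa: (1 + 0.0341)/(1 + 0.0041) − 1 = 2.9878%
Differential = 9.2884% − 2.9878% = 6.3006% → 6.30%.

6.30%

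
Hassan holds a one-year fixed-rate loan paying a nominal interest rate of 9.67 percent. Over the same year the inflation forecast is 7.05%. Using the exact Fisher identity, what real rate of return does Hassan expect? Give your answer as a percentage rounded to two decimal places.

2.45%

By the Fisher identity, 1 + r = (1 + i)/(1 + π).
1 + r = 1.09670 / 1.07050 = 1.024475
r = 1.024475 − 1 = 2.4475%, i.e. 2.45%.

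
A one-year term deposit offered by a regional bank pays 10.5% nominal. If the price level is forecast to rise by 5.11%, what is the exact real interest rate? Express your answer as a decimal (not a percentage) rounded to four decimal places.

1 + r = 1.10500 / 1.05110 = 1.051280
r = 1.051280 − 1 = 5.1280%, i.e. 0.0513.

0.0513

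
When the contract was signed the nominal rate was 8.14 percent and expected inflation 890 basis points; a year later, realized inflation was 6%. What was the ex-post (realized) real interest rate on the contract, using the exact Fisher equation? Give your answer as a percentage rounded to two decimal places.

2.02%

Ex-post: (1 + 0.0814)/(1 + 0.0600) − 1 = 2.0189%
So the realized real rate is 2.02%.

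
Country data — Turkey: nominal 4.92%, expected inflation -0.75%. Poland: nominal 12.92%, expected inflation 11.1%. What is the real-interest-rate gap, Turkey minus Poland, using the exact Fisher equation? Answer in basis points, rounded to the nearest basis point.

407 basis points

Turkey: (1 + 0.0492)/(1 − 0.0075) − 1 = 5.7128%
Poland: (1 + 0.1292)/(1 + 0.1110) − 1 = 1.6382%
Differential = 5.7128% − 1.6382% = 4.0747% → 407 basis points.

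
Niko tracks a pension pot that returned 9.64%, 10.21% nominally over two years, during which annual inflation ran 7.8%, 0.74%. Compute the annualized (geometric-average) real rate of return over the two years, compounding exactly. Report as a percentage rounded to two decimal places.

Compound the nominal returns: 1.0964 × 1.1021 = 1.20834244.
Compound inflation: 1.0780 × 1.0074 = 1.08597720.
Deflate: 1.20834244 / 1.08597720 = 1.11267754.
Annualized real rate = 1.11267754^(1/2) − 1 = 5.4835% → 5.48%.

5.48%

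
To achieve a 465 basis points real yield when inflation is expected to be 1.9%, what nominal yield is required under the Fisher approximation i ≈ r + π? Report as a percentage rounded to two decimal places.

i ≈ r + π = 4.65% + 1.9% = 6.55%.

6.55%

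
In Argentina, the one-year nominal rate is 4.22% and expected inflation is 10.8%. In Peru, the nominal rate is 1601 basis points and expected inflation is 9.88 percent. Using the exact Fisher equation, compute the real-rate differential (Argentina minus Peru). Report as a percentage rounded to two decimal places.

Argentina: (1 + 0.0422)/(1 + 0.1080) − 1 = -5.9386%
Peru: (1 + 0.1601)/(1 + 0.0988) − 1 = 5.5788%
Differential = -5.9386% − 5.5788% = -11.5174% → -11.52%.

-11.52%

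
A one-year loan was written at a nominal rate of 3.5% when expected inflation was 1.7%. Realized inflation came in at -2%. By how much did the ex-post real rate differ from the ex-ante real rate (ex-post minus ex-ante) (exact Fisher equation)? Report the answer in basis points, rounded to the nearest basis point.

384 basis points

Ex-ante: (1 + 0.0350)/(1 + 0.0170) − 1 = 1.7699%
Ex-post: (1 + 0.0350)/(1 − 0.0200) − 1 = 5.6122%
Difference (ex-post − ex-ante) = 3.8423% → 384 basis points.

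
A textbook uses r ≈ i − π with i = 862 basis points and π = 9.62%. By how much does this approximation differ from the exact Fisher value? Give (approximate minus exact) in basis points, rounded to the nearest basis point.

Approximate: r ≈ 8.620% − 9.620% = -1.0000%
Exact: (1 + 0.0862)/(1 + 0.0962) − 1 = -0.9122%
Error = -1.0000% − (-0.9122%) = -0.0878% → -9 basis points.

-9 basis points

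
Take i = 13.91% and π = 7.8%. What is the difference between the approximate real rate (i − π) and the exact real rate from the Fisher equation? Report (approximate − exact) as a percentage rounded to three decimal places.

Approximate: r ≈ 13.910% − 7.800% = 6.1100%
Exact: (1 + 0.1391)/(1 + 0.0780) − 1 = 5.6679%
Error = 6.1100% − 5.6679% = 0.4421% → 0.442%.

0.442%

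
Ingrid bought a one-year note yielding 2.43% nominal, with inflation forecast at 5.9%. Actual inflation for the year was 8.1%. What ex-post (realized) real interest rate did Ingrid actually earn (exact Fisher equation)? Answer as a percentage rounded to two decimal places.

-5.25%

Ex-post: (1 + 0.0243)/(1 + 0.0810) − 1 = -5.2451%
So the realized real rate is -5.25%.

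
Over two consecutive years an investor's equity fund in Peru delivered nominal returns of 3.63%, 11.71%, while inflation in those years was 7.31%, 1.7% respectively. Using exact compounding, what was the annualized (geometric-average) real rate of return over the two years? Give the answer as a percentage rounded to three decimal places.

Compound the nominal returns: 1.0363 × 1.1171 = 1.15765073.
Compound inflation: 1.0731 × 1.0170 = 1.09134270.
Deflate: 1.15765073 / 1.09134270 = 1.06075821.
Annualized real rate = 1.06075821^(1/2) − 1 = 2.9931% → 2.993%.

2.993%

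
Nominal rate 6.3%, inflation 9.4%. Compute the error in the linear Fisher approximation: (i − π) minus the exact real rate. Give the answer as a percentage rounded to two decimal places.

-0.27%

Approximate: r ≈ 6.300% − 9.400% = -3.1000%
Exact: (1 + 0.0630)/(1 + 0.0940) − 1 = -2.8336%
Error = -3.1000% − (-2.8336%) = -0.2664% → -0.27%.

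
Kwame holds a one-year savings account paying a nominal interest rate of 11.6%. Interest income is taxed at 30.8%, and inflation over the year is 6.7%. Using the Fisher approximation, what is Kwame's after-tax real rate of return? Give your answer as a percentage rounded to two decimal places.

After-tax nominal return = 11.6% × (1 − 0.308) = 8.0272%.
r ≈ 8.0272% − 6.7% → 1.33%.

1.33%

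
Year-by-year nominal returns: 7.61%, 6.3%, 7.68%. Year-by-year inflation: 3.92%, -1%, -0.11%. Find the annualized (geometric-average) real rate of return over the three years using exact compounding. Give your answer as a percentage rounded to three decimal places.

Nominal growth factor = 1.0761 × 1.0630 × 1.0768 = 1.23174538
Price-level growth factor = 1.0392 × 0.9900 × 0.9989 = 1.02767631
Real growth factor = 1.23174538 / 1.02767631 = 1.19857329
Annualized real rate = 1.19857329^(1/3) − 1 = 6.2237% → 6.224%.

6.224%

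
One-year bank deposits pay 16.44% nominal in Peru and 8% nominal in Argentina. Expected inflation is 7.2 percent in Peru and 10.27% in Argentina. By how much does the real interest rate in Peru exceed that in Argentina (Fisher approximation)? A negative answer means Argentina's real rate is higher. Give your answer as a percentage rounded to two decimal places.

11.51%

Peru: 16.44% − 7.2% = 9.240%
Argentina: 8% − 10.27% = -2.270%
Differential = 11.510% → 11.51%.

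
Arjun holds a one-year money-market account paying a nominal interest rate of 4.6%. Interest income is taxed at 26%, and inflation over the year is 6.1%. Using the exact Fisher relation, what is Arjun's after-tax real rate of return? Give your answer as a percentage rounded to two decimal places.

-2.54%

After-tax nominal return = 4.6% × (1 − 0.26) = 3.4040%.
1 + r = 1.03404 / 1.06100 = 0.974590
After-tax real rate = 0.974590 − 1 → -2.54%.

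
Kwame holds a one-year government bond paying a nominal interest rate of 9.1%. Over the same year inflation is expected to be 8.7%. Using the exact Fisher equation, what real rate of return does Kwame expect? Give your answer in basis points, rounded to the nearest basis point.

By the Fisher equation, 1 + r = (1 + i)/(1 + π).
1 + r = 1.09100 / 1.08700 = 1.003680
r = 1.003680 − 1 = 0.3680%, i.e. 37 basis points.

37 basis points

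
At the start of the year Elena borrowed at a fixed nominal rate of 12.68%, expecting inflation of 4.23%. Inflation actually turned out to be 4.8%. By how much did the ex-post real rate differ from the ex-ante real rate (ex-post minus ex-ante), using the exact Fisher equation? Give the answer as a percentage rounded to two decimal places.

Ex-ante: (1 + 0.1268)/(1 + 0.0423) − 1 = 8.1071%
Ex-post: (1 + 0.1268)/(1 + 0.0480) − 1 = 7.5191%
Difference (ex-post − ex-ante) = -0.5880% → -0.59%.

-0.59%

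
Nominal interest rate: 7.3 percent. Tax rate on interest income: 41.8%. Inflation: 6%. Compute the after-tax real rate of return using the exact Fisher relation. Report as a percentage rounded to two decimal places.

After-tax nominal return = 7.3% × (1 − 0.418) = 4.2486%.
1 + r = 1.042486 / 1.06000 = 0.983477
After-tax real rate = 0.983477 − 1 → -1.65%.

-1.65%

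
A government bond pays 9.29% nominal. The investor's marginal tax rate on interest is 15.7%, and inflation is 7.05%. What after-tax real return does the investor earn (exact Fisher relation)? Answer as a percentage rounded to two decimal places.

After-tax nominal return = 9.29% × (1 − 0.157) = 7.83147%.
1 + r = 1.0783147 / 1.07050 = 1.007300
After-tax real rate = 1.007300 − 1 → 0.73%.

0.73%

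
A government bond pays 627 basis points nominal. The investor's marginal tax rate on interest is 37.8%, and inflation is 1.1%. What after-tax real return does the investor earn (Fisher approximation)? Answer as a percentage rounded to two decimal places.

After-tax nominal return = 6.27% × (1 − 0.378) = 3.89994%.
r ≈ 3.89994% − 1.1% → 2.80%.

2.80%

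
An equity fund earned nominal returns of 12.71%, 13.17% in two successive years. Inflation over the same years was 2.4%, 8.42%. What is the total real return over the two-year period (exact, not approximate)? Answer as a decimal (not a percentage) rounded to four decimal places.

Compound the nominal returns: 1.1271 × 1.1317 = 1.275539.
Compound inflation: 1.0240 × 1.0842 = 1.110221.
Deflate: 1.275539 / 1.110221 = 1.148906.
Total real return = 1.148906 − 1 → 0.1489.

0.1489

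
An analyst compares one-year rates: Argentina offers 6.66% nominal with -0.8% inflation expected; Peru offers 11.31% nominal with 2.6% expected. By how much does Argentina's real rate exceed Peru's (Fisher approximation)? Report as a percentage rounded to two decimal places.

-1.25%

Argentina: 6.66% − (-0.8%) = 7.460%
Peru: 11.31% − 2.6% = 8.710%
Differential = -1.250% → -1.25%.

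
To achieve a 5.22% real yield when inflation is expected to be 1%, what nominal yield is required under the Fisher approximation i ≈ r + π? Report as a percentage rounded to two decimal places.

6.22%

i ≈ r + π = 5.22% + 1% = 6.22%.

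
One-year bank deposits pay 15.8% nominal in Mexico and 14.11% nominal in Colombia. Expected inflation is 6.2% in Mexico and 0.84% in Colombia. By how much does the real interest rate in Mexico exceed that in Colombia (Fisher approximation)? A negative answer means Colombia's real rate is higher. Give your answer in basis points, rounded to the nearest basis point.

Mexico: 15.8% − 6.2% = 9.600%
Colombia: 14.11% − 0.84% = 13.270%
Differential = -3.670% → -367 basis points.

-367 basis points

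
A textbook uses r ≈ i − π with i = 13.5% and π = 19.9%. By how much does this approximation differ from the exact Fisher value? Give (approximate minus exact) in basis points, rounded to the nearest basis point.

Approximate: r ≈ 13.500% − 19.900% = -6.4000%
Exact: (1 + 0.1350)/(1 + 0.1990) − 1 = -5.3378%
Error = -6.4000% − (-5.3378%) = -1.0622% → -106 basis points.

-106 basis points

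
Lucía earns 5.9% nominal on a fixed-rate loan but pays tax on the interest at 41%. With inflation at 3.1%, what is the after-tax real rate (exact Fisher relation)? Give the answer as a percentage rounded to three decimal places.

After-tax nominal return = 5.9% × (1 − 0.41) = 3.4810%.
1 + r = 1.03481 / 1.03100 = 1.0036954
After-tax real rate = 1.0036954 − 1 → 0.370%.

0.370%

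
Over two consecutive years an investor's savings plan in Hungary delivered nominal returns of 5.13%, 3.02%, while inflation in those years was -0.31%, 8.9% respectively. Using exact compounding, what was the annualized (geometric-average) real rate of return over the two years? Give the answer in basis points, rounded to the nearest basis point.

Compound the nominal returns: 1.0513 × 1.0302 = 1.08304926.
Compound inflation: 0.9969 × 1.0890 = 1.08562410.
Deflate: 1.08304926 / 1.08562410 = 0.99762824.
Annualized real rate = 0.99762824^(1/2) − 1 = -0.1187% → -12 basis points.

-12 basis points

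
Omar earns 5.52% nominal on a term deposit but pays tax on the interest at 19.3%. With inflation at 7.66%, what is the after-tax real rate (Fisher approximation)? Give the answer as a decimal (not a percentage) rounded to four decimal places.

After-tax nominal return = 5.52% × (1 − 0.193) = 4.45464%.
r ≈ 4.45464% − 7.66% → -0.0321.

-0.0321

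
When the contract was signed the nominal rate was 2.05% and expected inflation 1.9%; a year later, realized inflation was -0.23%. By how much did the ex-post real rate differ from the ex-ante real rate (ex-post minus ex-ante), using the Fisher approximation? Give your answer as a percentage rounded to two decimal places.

2.13%

Ex-ante: 2.05% − 1.9% = 0.150%
Ex-post: 2.05% − (-0.23%) = 2.280%
Difference (ex-post − ex-ante) = 2.1300% → 2.13%.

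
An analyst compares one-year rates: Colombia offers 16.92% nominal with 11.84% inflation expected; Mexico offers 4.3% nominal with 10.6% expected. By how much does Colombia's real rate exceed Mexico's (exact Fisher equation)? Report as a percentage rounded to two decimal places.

Colombia: (1 + 0.1692)/(1 + 0.1184) − 1 = 4.5422%
Mexico: (1 + 0.0430)/(1 + 0.1060) − 1 = -5.6962%
Differential = 4.5422% − (-5.6962%) = 10.2384% → 10.24%.

10.24%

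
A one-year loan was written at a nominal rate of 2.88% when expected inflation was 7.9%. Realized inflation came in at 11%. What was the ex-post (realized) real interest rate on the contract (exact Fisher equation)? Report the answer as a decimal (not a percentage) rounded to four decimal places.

-0.0732

Ex-post: (1 + 0.0288)/(1 + 0.1100) − 1 = -7.3153%
So the realized real rate is -0.0732.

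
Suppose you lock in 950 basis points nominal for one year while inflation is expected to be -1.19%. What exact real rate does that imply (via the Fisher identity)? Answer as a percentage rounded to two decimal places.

1 + r = 1.09500 / 0.98810 = 1.108187
r = 1.108187 − 1 = 10.8187%, i.e. 10.82%.

10.82%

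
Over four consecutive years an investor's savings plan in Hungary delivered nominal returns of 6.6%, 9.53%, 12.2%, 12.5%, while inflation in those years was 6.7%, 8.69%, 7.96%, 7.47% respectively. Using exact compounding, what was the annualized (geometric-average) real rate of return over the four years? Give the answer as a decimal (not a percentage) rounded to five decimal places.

0.02302

Nominal growth factor = 1.0660 × 1.0953 × 1.1220 × 1.1250 = 1.47379023
Price-level growth factor = 1.0670 × 1.0869 × 1.0796 × 1.0747 = 1.34556330
Real growth factor = 1.47379023 / 1.34556330 = 1.09529609
Annualized real rate = 1.09529609^(1/4) − 1 = 2.3017% → 0.02302.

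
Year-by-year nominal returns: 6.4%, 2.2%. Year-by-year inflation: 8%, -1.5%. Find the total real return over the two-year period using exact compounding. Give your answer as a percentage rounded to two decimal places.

Compound the nominal returns: 1.0640 × 1.0220 = 1.087408.
Compound inflation: 1.0800 × 0.9850 = 1.063800.
Deflate: 1.087408 / 1.063800 = 1.022192.
Total real return = 1.022192 − 1 → 2.22%.

2.22%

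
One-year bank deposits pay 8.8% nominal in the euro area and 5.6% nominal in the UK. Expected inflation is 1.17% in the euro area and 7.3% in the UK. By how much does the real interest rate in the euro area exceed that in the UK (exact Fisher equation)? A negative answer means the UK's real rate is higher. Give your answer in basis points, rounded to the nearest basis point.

913 basis points

The euro area: (1 + 0.0880)/(1 + 0.0117) − 1 = 7.5418%
The UK: (1 + 0.0560)/(1 + 0.0730) − 1 = -1.5843%
Differential = 7.5418% − (-1.5843%) = 9.1261% → 913 basis points.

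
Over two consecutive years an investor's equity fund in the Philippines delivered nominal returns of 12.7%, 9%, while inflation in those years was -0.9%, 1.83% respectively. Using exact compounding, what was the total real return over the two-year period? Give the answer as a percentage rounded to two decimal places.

Compound the nominal returns: 1.1270 × 1.0900 = 1.228430.
Compound inflation: 0.9910 × 1.0183 = 1.009135.
Deflate: 1.228430 / 1.009135 = 1.217310.
Total real return = 1.217310 − 1 → 21.73%.

21.73%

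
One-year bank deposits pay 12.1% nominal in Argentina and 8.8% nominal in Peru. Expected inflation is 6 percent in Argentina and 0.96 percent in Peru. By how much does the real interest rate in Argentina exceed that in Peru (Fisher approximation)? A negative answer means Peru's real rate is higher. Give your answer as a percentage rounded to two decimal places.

-1.74%

Argentina: 12.1% − 6% = 6.100%
Peru: 8.8% − 0.96% = 7.840%
Differential = -1.740% → -1.74%.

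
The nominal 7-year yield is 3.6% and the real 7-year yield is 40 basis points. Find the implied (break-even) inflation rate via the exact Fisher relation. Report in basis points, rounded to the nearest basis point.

319 basis points

(1 + π) = (1 + i)/(1 + r) = 1.03600 / 1.00400 = 1.031873
Break-even inflation = 1.031873 − 1 → 319 basis points.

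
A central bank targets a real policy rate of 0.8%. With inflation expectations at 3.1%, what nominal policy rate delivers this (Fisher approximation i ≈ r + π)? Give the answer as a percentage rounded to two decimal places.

3.90%

i ≈ r + π = 0.8% + 3.1% = 3.90%.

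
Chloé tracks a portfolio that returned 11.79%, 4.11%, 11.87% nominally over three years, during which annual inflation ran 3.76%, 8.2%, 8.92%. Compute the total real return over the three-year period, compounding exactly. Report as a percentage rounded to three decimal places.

6.474%

Compound the nominal returns: 1.1179 × 1.0411 × 1.1187 = 1.301994.
Compound inflation: 1.0376 × 1.0820 × 1.0892 = 1.222827.
Deflate: 1.301994 / 1.222827 = 1.064742.
Total real return = 1.064742 − 1 → 6.474%.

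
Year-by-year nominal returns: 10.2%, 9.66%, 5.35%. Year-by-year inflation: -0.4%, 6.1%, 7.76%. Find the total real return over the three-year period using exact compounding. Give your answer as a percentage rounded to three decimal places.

Nominal growth factor = 1.1020 × 1.0966 × 1.0535 = 1.2731054
Price-level growth factor = 0.9960 × 1.0610 × 1.0776 = 1.1387603
Real growth factor = 1.2731054 / 1.1387603 = 1.1179749
Total real return = 1.1179749 − 1 → 11.797%.

11.797%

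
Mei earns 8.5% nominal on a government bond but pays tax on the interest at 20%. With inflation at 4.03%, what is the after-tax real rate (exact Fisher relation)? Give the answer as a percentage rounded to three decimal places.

After-tax nominal return = 8.5% × (1 − 0.2) = 6.8000%.
1 + r = 1.06800 / 1.04030 = 1.026627
After-tax real rate = 1.026627 − 1 → 2.663%.

2.663%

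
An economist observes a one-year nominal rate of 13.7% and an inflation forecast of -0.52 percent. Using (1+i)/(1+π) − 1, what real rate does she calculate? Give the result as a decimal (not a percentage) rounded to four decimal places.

1 + r = 1.13700 / 0.99480 = 1.142943
r = 1.142943 − 1 = 14.2943%, i.e. 0.1429.

0.1429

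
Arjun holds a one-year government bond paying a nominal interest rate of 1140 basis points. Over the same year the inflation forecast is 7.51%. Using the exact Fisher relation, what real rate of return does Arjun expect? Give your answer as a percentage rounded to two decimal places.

3.62%

By the Fisher relation, 1 + r = (1 + i)/(1 + π).
1 + r = 1.11400 / 1.07510 = 1.036183
r = 1.036183 − 1 = 3.6183%, i.e. 3.62%.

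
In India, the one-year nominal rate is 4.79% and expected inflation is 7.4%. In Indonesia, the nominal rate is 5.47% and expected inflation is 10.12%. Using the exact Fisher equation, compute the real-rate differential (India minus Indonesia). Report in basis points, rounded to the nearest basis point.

India: (1 + 0.0479)/(1 + 0.0740) − 1 = -2.4302%
Indonesia: (1 + 0.0547)/(1 + 0.1012) − 1 = -4.2227%
Differential = -2.4302% − (-4.2227%) = 1.7925% → 179 basis points.

179 basis points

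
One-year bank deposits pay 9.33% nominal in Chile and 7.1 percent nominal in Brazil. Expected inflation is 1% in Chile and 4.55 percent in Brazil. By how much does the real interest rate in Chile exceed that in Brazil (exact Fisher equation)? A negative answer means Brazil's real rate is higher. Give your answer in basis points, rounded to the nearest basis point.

581 basis points

Chile: (1 + 0.0933)/(1 + 0.0100) − 1 = 8.2475%
Brazil: (1 + 0.0710)/(1 + 0.0455) − 1 = 2.4390%
Differential = 8.2475% − 2.4390% = 5.8085% → 581 basis points.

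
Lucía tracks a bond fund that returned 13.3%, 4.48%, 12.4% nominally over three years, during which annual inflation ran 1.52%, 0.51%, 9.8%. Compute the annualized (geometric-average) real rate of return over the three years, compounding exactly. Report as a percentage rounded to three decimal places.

5.898%

Compound the nominal returns: 1.1330 × 1.0448 × 1.1240 = 1.33054444.
Compound inflation: 1.0152 × 1.0051 × 1.0980 = 1.12037452.
Deflate: 1.33054444 / 1.12037452 = 1.18758899.
Annualized real rate = 1.18758899^(1/3) − 1 = 5.8982% → 5.898%.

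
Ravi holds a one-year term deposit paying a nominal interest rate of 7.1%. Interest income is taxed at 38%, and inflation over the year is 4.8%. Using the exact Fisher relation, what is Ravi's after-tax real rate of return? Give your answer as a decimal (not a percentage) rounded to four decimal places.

-0.0038

After-tax nominal return = 7.1% × (1 − 0.38) = 4.4020%.
1 + r = 1.04402 / 1.04800 = 0.996202
After-tax real rate = 0.996202 − 1 → -0.0038.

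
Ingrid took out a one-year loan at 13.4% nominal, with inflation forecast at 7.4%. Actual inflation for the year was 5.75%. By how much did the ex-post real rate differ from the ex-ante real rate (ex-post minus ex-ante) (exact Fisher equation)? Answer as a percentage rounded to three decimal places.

Ex-ante: (1 + 0.1340)/(1 + 0.0740) − 1 = 5.58659%
Ex-post: (1 + 0.1340)/(1 + 0.0575) − 1 = 7.23404%
Difference (ex-post − ex-ante) = 1.64745% → 1.647%.

1.647%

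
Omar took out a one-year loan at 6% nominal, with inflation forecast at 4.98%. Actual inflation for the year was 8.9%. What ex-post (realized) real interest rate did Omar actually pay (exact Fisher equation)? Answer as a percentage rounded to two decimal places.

-2.66%

Ex-post: (1 + 0.0600)/(1 + 0.0890) − 1 = -2.6630%
So the realized real rate is -2.66%.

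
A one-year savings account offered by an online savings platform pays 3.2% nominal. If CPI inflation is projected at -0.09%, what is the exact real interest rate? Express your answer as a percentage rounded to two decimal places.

3.29%

By the Fisher equation, 1 + r = (1 + i)/(1 + π).
1 + r = 1.03200 / 0.99910 = 1.032930
r = 1.032930 − 1 = 3.2930%, i.e. 3.29%.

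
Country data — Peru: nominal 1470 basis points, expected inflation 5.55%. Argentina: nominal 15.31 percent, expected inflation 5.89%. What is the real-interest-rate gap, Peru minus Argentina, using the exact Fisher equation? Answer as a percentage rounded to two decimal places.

-0.23%

Peru: (1 + 0.1470)/(1 + 0.0555) − 1 = 8.6689%
Argentina: (1 + 0.1531)/(1 + 0.0589) − 1 = 8.8960%
Differential = 8.6689% − 8.8960% = -0.2271% → -0.23%.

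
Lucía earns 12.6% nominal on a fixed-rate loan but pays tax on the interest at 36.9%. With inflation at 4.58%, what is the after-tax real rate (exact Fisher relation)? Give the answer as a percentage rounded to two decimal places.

After-tax nominal return = 12.6% × (1 − 0.369) = 7.9506%.
1 + r = 1.079506 / 1.04580 = 1.032230
After-tax real rate = 1.032230 − 1 → 3.22%.

3.22%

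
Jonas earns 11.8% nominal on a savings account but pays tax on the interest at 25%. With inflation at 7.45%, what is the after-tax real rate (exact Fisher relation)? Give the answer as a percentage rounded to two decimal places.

After-tax nominal return = 11.8% × (1 − 0.25) = 8.8500%.
1 + r = 1.08850 / 1.07450 = 1.013029
After-tax real rate = 1.013029 − 1 → 1.30%.

1.30%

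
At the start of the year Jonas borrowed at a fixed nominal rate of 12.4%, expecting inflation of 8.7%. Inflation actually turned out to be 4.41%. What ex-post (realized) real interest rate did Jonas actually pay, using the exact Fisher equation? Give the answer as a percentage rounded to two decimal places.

Ex-post: (1 + 0.1240)/(1 + 0.0441) − 1 = 7.6525%
So the realized real rate is 7.65%.

7.65%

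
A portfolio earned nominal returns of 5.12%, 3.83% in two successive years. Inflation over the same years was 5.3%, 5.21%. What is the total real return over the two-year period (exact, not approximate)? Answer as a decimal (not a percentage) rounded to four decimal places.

-0.0148

Compound the nominal returns: 1.0512 × 1.0383 = 1.091461.
Compound inflation: 1.0530 × 1.0521 = 1.107861.
Deflate: 1.091461 / 1.107861 = 0.985196.
Total real return = 0.985196 − 1 → -0.0148.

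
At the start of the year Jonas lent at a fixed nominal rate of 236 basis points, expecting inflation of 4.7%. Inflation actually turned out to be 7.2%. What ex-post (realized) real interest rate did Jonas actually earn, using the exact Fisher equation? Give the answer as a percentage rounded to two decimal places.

-4.51%

Ex-post: (1 + 0.0236)/(1 + 0.0720) − 1 = -4.5149%
So the realized real rate is -4.51%.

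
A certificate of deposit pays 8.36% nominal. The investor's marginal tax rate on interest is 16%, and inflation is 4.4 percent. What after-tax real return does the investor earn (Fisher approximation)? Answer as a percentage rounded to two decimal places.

2.62%

After-tax nominal return = 8.36% × (1 − 0.16) = 7.0224%.
r ≈ 7.0224% − 4.4% → 2.62%.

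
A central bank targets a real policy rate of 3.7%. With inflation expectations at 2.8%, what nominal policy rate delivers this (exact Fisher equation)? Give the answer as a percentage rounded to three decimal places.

6.604%

(1 + i) = (1 + r)(1 + π) = 1.03700 × 1.02800 = 1.066036
i = 1.066036 − 1, so the required nominal rate is 6.604%.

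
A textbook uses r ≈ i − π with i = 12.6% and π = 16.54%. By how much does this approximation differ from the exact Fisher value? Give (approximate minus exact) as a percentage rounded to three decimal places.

Approximate: r ≈ 12.600% − 16.540% = -3.9400%
Exact: (1 + 0.1260)/(1 + 0.1654) − 1 = -3.3808%
Error = -3.9400% − (-3.3808%) = -0.5592% → -0.559%.

-0.559%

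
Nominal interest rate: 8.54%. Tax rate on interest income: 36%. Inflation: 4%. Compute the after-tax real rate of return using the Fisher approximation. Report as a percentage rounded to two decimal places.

1.47%

After-tax nominal return = 8.54% × (1 − 0.36) = 5.4656%.
r ≈ 5.4656% − 4% → 1.47%.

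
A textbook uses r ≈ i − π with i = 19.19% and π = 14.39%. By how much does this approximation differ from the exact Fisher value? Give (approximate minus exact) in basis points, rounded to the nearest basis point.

60 basis points

Approximate: r ≈ 19.190% − 14.390% = 4.8000%
Exact: (1 + 0.1919)/(1 + 0.1439) − 1 = 4.1962%
Error = 4.8000% − 4.1962% = 0.6038% → 60 basis points.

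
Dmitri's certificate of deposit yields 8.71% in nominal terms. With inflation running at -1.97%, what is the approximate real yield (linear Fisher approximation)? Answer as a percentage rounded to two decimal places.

r ≈ i − π = 8.71% − (-1.97%) = 10.68%.

10.68%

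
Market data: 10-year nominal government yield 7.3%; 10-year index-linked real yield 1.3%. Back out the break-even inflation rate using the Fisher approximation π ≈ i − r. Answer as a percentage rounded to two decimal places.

6.00%

π ≈ i − r = 7.3% − 1.3% → 6.00%.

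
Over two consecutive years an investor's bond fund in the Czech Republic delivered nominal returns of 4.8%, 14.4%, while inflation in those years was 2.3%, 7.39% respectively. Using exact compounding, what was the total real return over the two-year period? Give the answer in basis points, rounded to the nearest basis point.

Compound the nominal returns: 1.0480 × 1.1440 = 1.198912.
Compound inflation: 1.0230 × 1.0739 = 1.098600.
Deflate: 1.198912 / 1.098600 = 1.091309.
Total real return = 1.091309 − 1 → 913 basis points.

913 basis points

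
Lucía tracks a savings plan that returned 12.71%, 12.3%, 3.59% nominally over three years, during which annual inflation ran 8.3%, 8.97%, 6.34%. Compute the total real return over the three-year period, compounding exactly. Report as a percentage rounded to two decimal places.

4.48%

Nominal growth factor = 1.1271 × 1.1230 × 1.0359 = 1.311173
Price-level growth factor = 1.0830 × 1.0897 × 1.0634 = 1.254966
Real growth factor = 1.311173 / 1.254966 = 1.044788
Total real return = 1.044788 − 1 → 4.48%.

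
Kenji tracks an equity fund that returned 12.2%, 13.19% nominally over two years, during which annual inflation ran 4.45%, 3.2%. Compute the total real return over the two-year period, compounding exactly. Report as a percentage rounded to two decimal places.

Nominal growth factor = 1.1220 × 1.1319 = 1.269992
Price-level growth factor = 1.0445 × 1.0320 = 1.077924
Real growth factor = 1.269992 / 1.077924 = 1.178183
Total real return = 1.178183 − 1 → 17.82%.

17.82%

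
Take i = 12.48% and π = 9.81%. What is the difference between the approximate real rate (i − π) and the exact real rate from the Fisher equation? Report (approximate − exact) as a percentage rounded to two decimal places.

0.24%

Approximate: r ≈ 12.480% − 9.810% = 2.6700%
Exact: (1 + 0.1248)/(1 + 0.0981) − 1 = 2.4315%
Error = 2.6700% − 2.4315% = 0.2385% → 0.24%.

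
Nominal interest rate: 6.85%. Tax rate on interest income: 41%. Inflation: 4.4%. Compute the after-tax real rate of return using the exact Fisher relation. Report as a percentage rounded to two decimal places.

After-tax nominal return = 6.85% × (1 − 0.41) = 4.0415%.
1 + r = 1.040415 / 1.04400 = 0.996566
After-tax real rate = 0.996566 − 1 → -0.34%.

-0.34%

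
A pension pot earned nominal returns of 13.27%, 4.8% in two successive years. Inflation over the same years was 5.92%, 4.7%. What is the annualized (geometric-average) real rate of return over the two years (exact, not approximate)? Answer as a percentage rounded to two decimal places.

Compound the nominal returns: 1.1327 × 1.0480 = 1.18706960.
Compound inflation: 1.0592 × 1.0470 = 1.10898240.
Deflate: 1.18706960 / 1.10898240 = 1.07041338.
Annualized real rate = 1.07041338^(1/2) − 1 = 3.4608% → 3.46%.

3.46%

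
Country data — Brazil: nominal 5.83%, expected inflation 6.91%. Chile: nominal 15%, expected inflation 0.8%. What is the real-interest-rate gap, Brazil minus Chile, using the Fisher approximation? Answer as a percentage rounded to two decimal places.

Brazil: 5.83% − 6.91% = -1.080%
Chile: 15% − 0.8% = 14.200%
Differential = -15.280% → -15.28%.

-15.28%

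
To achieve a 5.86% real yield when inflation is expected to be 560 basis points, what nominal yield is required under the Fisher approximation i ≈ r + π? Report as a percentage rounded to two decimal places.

11.46%

i ≈ r + π = 5.86% + 5.6% = 11.46%.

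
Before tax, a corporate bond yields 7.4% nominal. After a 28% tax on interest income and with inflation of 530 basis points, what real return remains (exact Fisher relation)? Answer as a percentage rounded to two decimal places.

0.03%

After-tax nominal return = 7.4% × (1 − 0.28) = 5.3280%.
1 + r = 1.05328 / 1.05300 = 1.000266
After-tax real rate = 1.000266 − 1 → 0.03%.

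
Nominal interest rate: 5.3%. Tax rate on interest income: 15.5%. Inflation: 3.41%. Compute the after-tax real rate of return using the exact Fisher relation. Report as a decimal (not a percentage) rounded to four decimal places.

0.0103

After-tax nominal return = 5.3% × (1 − 0.155) = 4.4785%.
1 + r = 1.044785 / 1.03410 = 1.010333
After-tax real rate = 1.010333 − 1 → 0.0103.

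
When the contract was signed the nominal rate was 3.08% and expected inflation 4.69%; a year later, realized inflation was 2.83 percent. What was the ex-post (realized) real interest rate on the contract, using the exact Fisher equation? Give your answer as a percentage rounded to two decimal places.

Ex-post: (1 + 0.0308)/(1 + 0.0283) − 1 = 0.2431%
So the realized real rate is 0.24%.

0.24%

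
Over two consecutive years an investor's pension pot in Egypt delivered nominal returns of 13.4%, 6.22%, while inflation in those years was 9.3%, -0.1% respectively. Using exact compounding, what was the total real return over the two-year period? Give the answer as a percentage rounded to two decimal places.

10.31%

Compound the nominal returns: 1.1340 × 1.0622 = 1.204535.
Compound inflation: 1.0930 × 0.9990 = 1.091907.
Deflate: 1.204535 / 1.091907 = 1.103148.
Total real return = 1.103148 − 1 → 10.31%.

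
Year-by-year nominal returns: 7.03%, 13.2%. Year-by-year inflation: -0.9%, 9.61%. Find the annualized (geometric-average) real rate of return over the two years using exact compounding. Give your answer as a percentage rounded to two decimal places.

5.61%

Compound the nominal returns: 1.0703 × 1.1320 = 1.21157960.
Compound inflation: 0.9910 × 1.0961 = 1.08623510.
Deflate: 1.21157960 / 1.08623510 = 1.11539353.
Annualized real rate = 1.11539353^(1/2) − 1 = 5.6122% → 5.61%.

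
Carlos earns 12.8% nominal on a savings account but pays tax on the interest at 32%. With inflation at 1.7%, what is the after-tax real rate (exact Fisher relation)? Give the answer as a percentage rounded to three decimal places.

6.887%

After-tax nominal return = 12.8% × (1 − 0.32) = 8.7040%.
1 + r = 1.08704 / 1.01700 = 1.068869
After-tax real rate = 1.068869 − 1 → 6.887%.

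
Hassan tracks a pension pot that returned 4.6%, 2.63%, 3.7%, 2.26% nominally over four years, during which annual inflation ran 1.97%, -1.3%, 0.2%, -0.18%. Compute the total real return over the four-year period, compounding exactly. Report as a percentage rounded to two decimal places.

13.09%

Nominal growth factor = 1.0460 × 1.0263 × 1.0370 × 1.0226 = 1.138389
Price-level growth factor = 1.0197 × 0.9870 × 1.0020 × 0.9982 = 1.006642
Real growth factor = 1.138389 / 1.006642 = 1.130878
Total real return = 1.130878 − 1 → 13.09%.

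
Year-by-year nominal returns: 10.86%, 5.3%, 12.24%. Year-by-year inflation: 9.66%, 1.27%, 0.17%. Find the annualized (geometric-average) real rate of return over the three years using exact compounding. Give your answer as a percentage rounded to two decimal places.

5.61%

Nominal growth factor = 1.1086 × 1.0530 × 1.1224 = 1.31024015
Price-level growth factor = 1.0966 × 1.0127 × 1.0017 = 1.11241472
Real growth factor = 1.31024015 / 1.11241472 = 1.17783425
Annualized real rate = 1.17783425^(1/3) − 1 = 5.6075% → 5.61%.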